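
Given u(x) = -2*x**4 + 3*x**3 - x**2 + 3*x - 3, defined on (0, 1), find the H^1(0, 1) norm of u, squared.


||u||_{H^1}^2 = 1087/90

The H^1 norm (squared) on an interval (0, L) is
  ||u||_{H^1}^2 = ∫_0^L u(x)^2 dx + ∫_0^L u'(x)^2 dx.
Compute u'(x) = -8*x**3 + 9*x**2 - 2*x + 3.
Then u(x)^2 = 4*x**8 - 12*x**7 + 13*x**6 - 18*x**5 + 31*x**4 - 24*x**3 + 15*x**2 - 18*x + 9 and u'(x)^2 = 64*x**6 - 144*x**5 + 113*x**4 - 84*x**3 + 58*x**2 - 12*x + 9.
Integrate each monomial from 0 to 1 using ∫_0^1 c·x^n dx = c·1^(n+1)/(n+1):
  ∫_0^1 u(x)^2 dx = ∫_0^1 (4*x^8 - 12*x^7 + 13*x^6 - 18*x^5 + 31*x^4 - 24*x^3 + 15*x^2 - 18*x + 9) dx. Term by term:
    ∫_0^1 4*x^8 dx = 4/9;  ∫_0^1 -12*x^7 dx = -3/2;  ∫_0^1 13*x^6 dx = 13/7;
    ∫_0^1 -18*x^5 dx = -3;  ∫_0^1 31*x^4 dx = 31/5;  ∫_0^1 -24*x^3 dx = -6;
    ∫_0^1 15*x^2 dx = 5;  ∫_0^1 -18*x dx = -9;  ∫_0^1 9 dx = 9.
  Sum: 4/9 − 3/2 + 13/7 − 3 + 31/5 − 6 + 5 − 9 + 9 = 1891/630.
  ∫_0^1 u'(x)^2 dx = ∫_0^1 (64*x^6 - 144*x^5 + 113*x^4 - 84*x^3 + 58*x^2 - 12*x + 9) dx. Term by term:
    ∫_0^1 64*x^6 dx = 64/7;  ∫_0^1 -144*x^5 dx = -24;  ∫_0^1 113*x^4 dx = 113/5;
    ∫_0^1 -84*x^3 dx = -21;  ∫_0^1 58*x^2 dx = 58/3;  ∫_0^1 -12*x dx = -6;
    ∫_0^1 9 dx = 9.
  Sum: 64/7 − 24 + 113/5 − 21 + 58/3 − 6 + 9 = 953/105.
Adding: ||u||_{H^1}^2 = 1891/630 + 953/105 = 1087/90.


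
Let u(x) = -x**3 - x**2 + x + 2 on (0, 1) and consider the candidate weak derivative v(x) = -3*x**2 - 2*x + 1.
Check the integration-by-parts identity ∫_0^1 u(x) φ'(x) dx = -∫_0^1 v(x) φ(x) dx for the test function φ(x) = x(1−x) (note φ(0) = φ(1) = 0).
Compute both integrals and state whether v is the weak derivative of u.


LHS = 3/20, RHS = 3/20. Yes, v = u' weakly.

u(x) = -x**3 - x**2 + x + 2, classical derivative u'(x) = -3*x**2 - 2*x + 1.
φ(x) = x(1−x), so φ'(x) = 1 - 2*x.
Note φ(0) = φ(1) = 0, so the boundary term u·φ vanishes.
LHS = ∫_0^1 u(x) φ'(x) dx = ∫_0^1 (2*x^4 + x^3 - 3*x^2 - 3*x + 2) dx. Term by term:
  ∫_0^1 2*x^4 dx = 2/5;  ∫_0^1 x^3 dx = 1/4;  ∫_0^1 -3*x^2 dx = -1;
  ∫_0^1 -3*x dx = -3/2;  ∫_0^1 2 dx = 2.
Sum: 2/5 + 1/4 − 1 − 3/2 + 2 = 3/20.
So LHS = 3/20.
∫_0^1 v(x) φ(x) dx = ∫_0^1 (3*x^4 - x^3 - 3*x^2 + x) dx. Term by term:
  ∫_0^1 3*x^4 dx = 3/5;  ∫_0^1 -x^3 dx = -1/4;  ∫_0^1 -3*x^2 dx = -1;
  ∫_0^1 x dx = 1/2.
Sum: 3/5 − 1/4 − 1 + 1/2 = -3/20.
So RHS = -∫_0^1 v(x) φ(x) dx = 3/20.
LHS = RHS, so the identity holds for this test φ.
Moreover u is smooth here and v(x) = u'(x) = -3*x**2 - 2*x + 1 pointwise, so the identity holds for every test function. Hence v is the weak derivative of u.


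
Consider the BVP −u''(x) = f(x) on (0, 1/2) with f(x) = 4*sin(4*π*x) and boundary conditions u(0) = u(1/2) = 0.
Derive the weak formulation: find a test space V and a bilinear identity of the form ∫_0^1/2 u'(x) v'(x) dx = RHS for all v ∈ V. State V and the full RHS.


V = H^1_0(0, 1/2) (so v(0) = v(1/2) = 0); weak form: ∫_0^1/2 u'v' dx = ∫_0^1/2 (4*sin(4*π*x)) v dx for all v ∈ V.

Multiply both sides by a test function v and integrate from 0 to 1/2:
  ∫_0^1/2 −u''(x) v(x) dx = ∫_0^1/2 f(x) v(x) dx.
Integrate the LHS by parts once:
  ∫_0^1/2 −u'' v dx = −[u'(x) v(x)]_0^1/2 + ∫_0^1/2 u'(x) v'(x) dx.
Thus ∫_0^1/2 u'(x) v'(x) dx = ∫_0^1/2 f(x) v(x) dx + [u'(x) v(x)]_0^1/2.
Choose V so that boundary terms are either known or forced to vanish.
u is Dirichlet: u(0) = u(1/2) = 0. Let V = H^1_0(0, 1/2); then v(0) = v(1/2) = 0, and [u' v]_0^1/2 = 0.
Weak formulation: find u (satisfying any essential BC) such that ∫_0^1/2 u'(x) v'(x) dx = ∫_0^1/2 f v dx for all v ∈ V.
Substituting f(x) = 4*sin(4*π*x), the right-hand side is ∫_0^1/2 (4*sin(4*π*x)) v dx.


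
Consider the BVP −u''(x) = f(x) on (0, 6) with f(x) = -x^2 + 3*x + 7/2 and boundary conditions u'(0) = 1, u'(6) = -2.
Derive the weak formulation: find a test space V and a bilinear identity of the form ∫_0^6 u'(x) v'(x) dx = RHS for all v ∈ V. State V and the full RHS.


V = H^1(0, 6) (v unrestricted at boundary; u is determined up to an additive constant); weak form: ∫_0^6 u'v' dx = ∫_0^6 (-x^2 + 3*x + 7/2) v dx − 2·v(6) − v(0) for all v ∈ V.

Multiply both sides by a test function v and integrate from 0 to 6:
  ∫_0^6 −u''(x) v(x) dx = ∫_0^6 f(x) v(x) dx.
Integrate the LHS by parts once:
  ∫_0^6 −u'' v dx = −[u'(x) v(x)]_0^6 + ∫_0^6 u'(x) v'(x) dx.
Thus ∫_0^6 u'(x) v'(x) dx = ∫_0^6 f(x) v(x) dx + [u'(x) v(x)]_0^6.
Choose V so that boundary terms are either known or forced to vanish.
u has inhomogeneous Neumann u'(0) = 1, u'(6) = -2. [u' v]_0^6 = (-2)·v(6) − (1)·v(0) = − 2·v(6) − v(0). Take V = H^1(0, 6); boundary term becomes part of RHS.
Weak formulation: find u (satisfying any essential BC) such that ∫_0^6 u'(x) v'(x) dx = ∫_0^6 f v dx − 2·v(6) − v(0) for all v ∈ V (Neumann data are natural BCs: they enter the RHS as boundary terms).
Substituting f(x) = -x^2 + 3*x + 7/2, the right-hand side is ∫_0^6 (-x^2 + 3*x + 7/2) v dx − 2·v(6) − v(0).
Compatibility check (pure Neumann): taking v ≡ 1 ∈ V gives 0 = ∫_0^6 f dx + (-2) − (1), i.e. ∫_0^6 f dx must equal u'(0) − u'(6) = 3. Indeed ∫_0^6 (-x^2 + 3*x + 7/2) dx = 3, so the data are compatible. The solution is then unique only up to an additive constant (fix it e.g. by requiring ∫_0^6 u dx = 0).


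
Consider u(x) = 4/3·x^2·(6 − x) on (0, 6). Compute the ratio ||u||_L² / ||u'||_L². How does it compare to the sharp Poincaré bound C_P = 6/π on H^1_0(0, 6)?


||u||_L² / ||u'||_L² = 3*sqrt(14)/7 < C_P = 6/π.

u(x) = 4/3·x^2·(6 − x), so u'(x) = 4*x*(4 - x).
u(x) = 4/3·x^2·(6 − x) vanishes at x = 0 and x = 6, so u ∈ H^1_0(0, 6). Differentiate via the product rule and integrate the resulting polynomials term by term.
  ∫_0^6 u² dx = ∫_0^6 (16*x^6/9 - 64*x^5/3 + 64*x^4) dx. Term by term:
    ∫_0^6 16*x^6/9 dx = 497664/7;  ∫_0^6 -64*x^5/3 dx = -165888;  ∫_0^6 64*x^4 dx = 497664/5.
  Sum: 497664/7 − 165888 + 497664/5 = 165888/35.
  ∫_0^6 (u')² dx = ∫_0^6 (16*x^4 - 128*x^3 + 256*x^2) dx. Term by term:
    ∫_0^6 16*x^4 dx = 124416/5;  ∫_0^6 -128*x^3 dx = -41472;  ∫_0^6 256*x^2 dx = 18432.
  Sum: 124416/5 − 41472 + 18432 = 9216/5.
∫_0^6 u² dx = 165888/35, so ||u||_L² = 288*sqrt(70)/35.
∫_0^6 (u')² dx = 9216/5, so ||u'||_L² = 96*sqrt(5)/5.
Ratio ||u||_L² / ||u'||_L² = 3*sqrt(14)/7.
Sharp Poincaré constant on H^1_0(0, 6) is C_P = L/π = 6/π, achieved by sin(π/6·x).
A polynomial bump cannot attain the sharp Poincaré constant (only the first sine eigenfunction does), so the ratio is strictly less than C_P, consistent with ||u||_L² ≤ C_P ||u'||_L².


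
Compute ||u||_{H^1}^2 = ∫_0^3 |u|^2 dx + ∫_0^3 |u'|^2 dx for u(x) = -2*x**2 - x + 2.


||u||_{H^1}^2 = 1947/5

The H^1 norm (squared) on an interval (0, L) is
  ||u||_{H^1}^2 = ∫_0^L u(x)^2 dx + ∫_0^L u'(x)^2 dx.
Compute u'(x) = -4*x - 1.
Then u(x)^2 = 4*x**4 + 4*x**3 - 7*x**2 - 4*x + 4 and u'(x)^2 = 16*x**2 + 8*x + 1.
Integrate each monomial from 0 to 3 using ∫_0^3 c·x^n dx = c·3^(n+1)/(n+1):
  ∫_0^3 u(x)^2 dx = ∫_0^3 (4*x^4 + 4*x^3 - 7*x^2 - 4*x + 4) dx. Term by term:
    ∫_0^3 4*x^4 dx = 972/5;  ∫_0^3 4*x^3 dx = 81;  ∫_0^3 -7*x^2 dx = -63;
    ∫_0^3 -4*x dx = -18;  ∫_0^3 4 dx = 12.
  Sum: 972/5 + 81 − 63 − 18 + 12 = 1032/5.
  ∫_0^3 u'(x)^2 dx = ∫_0^3 (16*x^2 + 8*x + 1) dx. Term by term:
    ∫_0^3 16*x^2 dx = 144;  ∫_0^3 8*x dx = 36;  ∫_0^3 1 dx = 3.
  Sum: 144 + 36 + 3 = 183.
Adding: ||u||_{H^1}^2 = 1032/5 + 183 = 1947/5.


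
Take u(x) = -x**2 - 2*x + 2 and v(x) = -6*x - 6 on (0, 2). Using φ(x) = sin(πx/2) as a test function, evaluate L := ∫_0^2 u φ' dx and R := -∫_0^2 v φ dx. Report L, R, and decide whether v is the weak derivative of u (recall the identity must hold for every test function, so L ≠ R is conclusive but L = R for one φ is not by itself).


LHS = 16/π, RHS = 48/π. No, v is not the weak derivative of u.

u(x) = -x**2 - 2*x + 2, classical derivative u'(x) = -2*x - 2.
φ(x) = sin(πx/2), so φ'(x) = π*cos(π*x/2)/2.
Note φ(0) = φ(2) = 0, so the boundary term u·φ vanishes.
LHS = ∫_0^2 u(x) φ'(x) dx = ∫_0^2 (-π*x^2*cos(π*x/2)/2 - π*x*cos(π*x/2) + π*cos(π*x/2)) dx. Term by term:
  ∫_0^2 π*cos(π*x/2) dx = 0;  ∫_0^2 -π*x*cos(π*x/2) dx = 8/π;  ∫_0^2 -π*x^2*cos(π*x/2)/2 dx = 8/π.
Sum: 0 + 8/π + 8/π = 16/π.
So LHS = 16/π.
∫_0^2 v(x) φ(x) dx = ∫_0^2 (-6*x*sin(π*x/2) - 6*sin(π*x/2)) dx. Term by term:
  ∫_0^2 -6*sin(π*x/2) dx = -24/π;  ∫_0^2 -6*x*sin(π*x/2) dx = -24/π.
Sum: -24/π − 24/π = -48/π.
So RHS = -∫_0^2 v(x) φ(x) dx = 48/π.
LHS − RHS = -32/π ≠ 0, so the identity fails.
(For a valid weak derivative the identity must hold for EVERY test function, in particular this one. The failure shows v is NOT the weak derivative of u.)
Correct weak derivative would be u'(x) = -2*x - 2.


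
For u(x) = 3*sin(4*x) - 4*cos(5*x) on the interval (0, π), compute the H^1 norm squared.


||u||_{H^1(0,π)}^2 = 1664/3 + 569*π/2

u'(x) = 20*sin(5*x) + 12*cos(4*x).
Expand u² and (u')² and integrate term by term on (0, π), using: for integers n ≥ 1, ∫_0^π sin²(nx) dx = ∫_0^π cos²(nx) dx = π/2; for n ≠ n', ∫_0^π sin(nx)sin(n'x) dx = ∫_0^π cos(nx)cos(n'x) dx = 0; and by product-to-sum, ∫_0^π sin(nx)cos(n'x) dx = ½∫_0^π [sin((n+n')x) + sin((n−n')x)] dx, which is 0 when n+n' is even and 2n/(n²−n'²) when n+n' is odd (it need not vanish on (0, π)).
  u² squared terms: (-4)²·∫cos(5x)² dx = 16·π/2 = 8*π;  (3)²·∫sin(4x)² dx = 9·π/2 = 9*π/2.
  u² cross terms: 2·(-4)·(3)·∫cos(5x)·sin(4x) dx = -24·(-8/9) = 64/3.
  So ∫_0^π u² dx = 8*π + 9*π/2 + 64/3 = 64/3 + 25*π/2.
  (u')² squared terms: (12)²·∫cos(4x)² dx = 144·π/2 = 72*π;  (20)²·∫sin(5x)² dx = 400·π/2 = 200*π.
  (u')² cross terms: 2·(12)·(20)·∫cos(4x)·sin(5x) dx = 480·(10/9) = 1600/3.
  So ∫_0^π (u')² dx = 72*π + 200*π + 1600/3 = 1600/3 + 272*π.
||u||_{H^1}^2 = (64/3 + 25*π/2) + (1600/3 + 272*π) = 1664/3 + 569*π/2.


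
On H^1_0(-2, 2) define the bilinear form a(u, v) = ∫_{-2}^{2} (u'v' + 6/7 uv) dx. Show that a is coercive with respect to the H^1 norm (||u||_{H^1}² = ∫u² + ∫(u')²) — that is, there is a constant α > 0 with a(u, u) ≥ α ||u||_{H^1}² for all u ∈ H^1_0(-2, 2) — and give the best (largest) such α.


α = (π^2 + 96/7)/(π^2 + 16)

Coercivity of a(·,·) on H^1_0(-2, 2) means a(u, u) ≥ α ||u||_{H^1}² for every u ∈ H^1_0.
The interval has length L = 4, and Poincaré/coercivity depend only on L. Here a(u, u) = ∫(u')² + (6/7)·∫u².
Here 0 < c = 6/7 < 1. The condition a(u,u) ≥ α||u||_{H^1}² reads (1−α)∫(u')² ≥ (α−c)∫u². Any admissible α is ≤ 1 (rapidly oscillating u have ∫u²/∫(u')² → 0), and α = 1 would force 0 ≥ (1−c)∫u², impossible since c < 1; so 1−α > 0. By the sharp Poincaré inequality on H^1_0 of an interval of length L, ∫(u')² ≥ (π/L)²∫u² with equality for the first sine mode sin(π(x−x₀)/L) (x₀ the left endpoint), so the inequality holds for all u iff (1−α)(π/L)² ≥ α − c, i.e. α ≤ ((π/L)² + c)/((π/L)² + 1) = (1 + c(L/π)²)/(1 + (L/π)²). With (π/L)² = π^2/16 and c = 6/7, the largest admissible constant is α = ((π/L)² + c)/((π/L)² + 1).
Simplifying, α = (π^2 + 96/7)/(π^2 + 16).


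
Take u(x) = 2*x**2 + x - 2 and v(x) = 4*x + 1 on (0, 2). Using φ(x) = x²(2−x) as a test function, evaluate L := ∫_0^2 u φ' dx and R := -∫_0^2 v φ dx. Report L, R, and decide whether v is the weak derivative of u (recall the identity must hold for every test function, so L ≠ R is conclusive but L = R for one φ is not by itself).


LHS = -116/15, RHS = -116/15. Yes, v = u' weakly.

u(x) = 2*x**2 + x - 2, classical derivative u'(x) = 4*x + 1.
φ(x) = x²(2−x), so φ'(x) = x*(4 - 3*x).
Note φ(0) = φ(2) = 0, so the boundary term u·φ vanishes.
LHS = ∫_0^2 u(x) φ'(x) dx = ∫_0^2 (-6*x^4 + 5*x^3 + 10*x^2 - 8*x) dx. Term by term:
  ∫_0^2 -6*x^4 dx = -192/5;  ∫_0^2 5*x^3 dx = 20;  ∫_0^2 10*x^2 dx = 80/3;
  ∫_0^2 -8*x dx = -16.
Sum: -192/5 + 20 + 80/3 − 16 = -116/15.
So LHS = -116/15.
∫_0^2 v(x) φ(x) dx = ∫_0^2 (-4*x^4 + 7*x^3 + 2*x^2) dx. Term by term:
  ∫_0^2 -4*x^4 dx = -128/5;  ∫_0^2 7*x^3 dx = 28;  ∫_0^2 2*x^2 dx = 16/3.
Sum: -128/5 + 28 + 16/3 = 116/15.
So RHS = -∫_0^2 v(x) φ(x) dx = -116/15.
LHS = RHS, so the identity holds for this test φ.
Moreover u is smooth here and v(x) = u'(x) = 4*x + 1 pointwise, so the identity holds for every test function. Hence v is the weak derivative of u.


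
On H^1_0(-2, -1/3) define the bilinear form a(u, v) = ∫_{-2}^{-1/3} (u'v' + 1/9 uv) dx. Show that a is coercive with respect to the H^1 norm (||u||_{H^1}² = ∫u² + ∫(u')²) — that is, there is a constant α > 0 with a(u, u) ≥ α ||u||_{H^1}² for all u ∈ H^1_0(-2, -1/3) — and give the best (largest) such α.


α = (25 + 81*π^2)/(9*(25 + 9*π^2))

Coercivity of a(·,·) on H^1_0(-2, -1/3) means a(u, u) ≥ α ||u||_{H^1}² for every u ∈ H^1_0.
The interval has length L = 5/3, and Poincaré/coercivity depend only on L. Here a(u, u) = ∫(u')² + (1/9)·∫u².
Here 0 < c = 1/9 < 1. The condition a(u,u) ≥ α||u||_{H^1}² reads (1−α)∫(u')² ≥ (α−c)∫u². Any admissible α is ≤ 1 (rapidly oscillating u have ∫u²/∫(u')² → 0), and α = 1 would force 0 ≥ (1−c)∫u², impossible since c < 1; so 1−α > 0. By the sharp Poincaré inequality on H^1_0 of an interval of length L, ∫(u')² ≥ (π/L)²∫u² with equality for the first sine mode sin(π(x−x₀)/L) (x₀ the left endpoint), so the inequality holds for all u iff (1−α)(π/L)² ≥ α − c, i.e. α ≤ ((π/L)² + c)/((π/L)² + 1) = (1 + c(L/π)²)/(1 + (L/π)²). With (π/L)² = 9*π^2/25 and c = 1/9, the largest admissible constant is α = ((π/L)² + c)/((π/L)² + 1).
Simplifying, α = (25 + 81*π^2)/(9*(25 + 9*π^2)).


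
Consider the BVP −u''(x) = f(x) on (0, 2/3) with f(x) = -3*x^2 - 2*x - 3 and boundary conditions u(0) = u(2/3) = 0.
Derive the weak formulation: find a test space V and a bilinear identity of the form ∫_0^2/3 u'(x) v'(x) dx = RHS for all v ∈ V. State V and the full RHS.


V = H^1_0(0, 2/3) (so v(0) = v(2/3) = 0); weak form: ∫_0^2/3 u'v' dx = ∫_0^2/3 (-3*x^2 - 2*x - 3) v dx for all v ∈ V.

Multiply both sides by a test function v and integrate from 0 to 2/3:
  ∫_0^2/3 −u''(x) v(x) dx = ∫_0^2/3 f(x) v(x) dx.
Integrate the LHS by parts once:
  ∫_0^2/3 −u'' v dx = −[u'(x) v(x)]_0^2/3 + ∫_0^2/3 u'(x) v'(x) dx.
Thus ∫_0^2/3 u'(x) v'(x) dx = ∫_0^2/3 f(x) v(x) dx + [u'(x) v(x)]_0^2/3.
Choose V so that boundary terms are either known or forced to vanish.
u is Dirichlet: u(0) = u(2/3) = 0. Let V = H^1_0(0, 2/3); then v(0) = v(2/3) = 0, and [u' v]_0^2/3 = 0.
Weak formulation: find u (satisfying any essential BC) such that ∫_0^2/3 u'(x) v'(x) dx = ∫_0^2/3 f v dx for all v ∈ V.
Substituting f(x) = -3*x^2 - 2*x - 3, the right-hand side is ∫_0^2/3 (-3*x^2 - 2*x - 3) v dx.


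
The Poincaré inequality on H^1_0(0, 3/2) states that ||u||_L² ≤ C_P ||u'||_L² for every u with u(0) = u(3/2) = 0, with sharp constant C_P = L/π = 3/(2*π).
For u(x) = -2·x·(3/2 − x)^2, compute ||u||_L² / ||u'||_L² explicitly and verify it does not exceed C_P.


||u||_L² / ||u'||_L² = 3*sqrt(14)/28 < C_P = 3/(2*π).

u(x) = -2·x·(3/2 − x)^2, so u'(x) = 3*(1 - 2*x)*(x - 3/2).
u(x) = -2·x·(3/2 − x)^2 vanishes at x = 0 and x = 3/2, so u ∈ H^1_0(0, 3/2). Differentiate via the product rule and integrate the resulting polynomials term by term.
  ∫_0^3/2 u² dx = ∫_0^3/2 (4*x^6 - 24*x^5 + 54*x^4 - 54*x^3 + 81*x^2/4) dx. Term by term:
    ∫_0^3/2 4*x^6 dx = 2187/224;  ∫_0^3/2 -24*x^5 dx = -729/16;  ∫_0^3/2 54*x^4 dx = 6561/80;
    ∫_0^3/2 -54*x^3 dx = -2187/32;  ∫_0^3/2 81*x^2/4 dx = 729/32.
  Sum: 2187/224 − 729/16 + 6561/80 − 2187/32 + 729/32 = 729/1120.
  ∫_0^3/2 (u')² dx = ∫_0^3/2 (36*x^4 - 144*x^3 + 198*x^2 - 108*x + 81/4) dx. Term by term:
    ∫_0^3/2 36*x^4 dx = 2187/40;  ∫_0^3/2 -144*x^3 dx = -729/4;  ∫_0^3/2 198*x^2 dx = 891/4;
    ∫_0^3/2 -108*x dx = -243/2;  ∫_0^3/2 81/4 dx = 243/8.
  Sum: 2187/40 − 729/4 + 891/4 − 243/2 + 243/8 = 81/20.
∫_0^3/2 u² dx = 729/1120, so ||u||_L² = 27*sqrt(70)/280.
∫_0^3/2 (u')² dx = 81/20, so ||u'||_L² = 9*sqrt(5)/10.
Ratio ||u||_L² / ||u'||_L² = 3*sqrt(14)/28.
Sharp Poincaré constant on H^1_0(0, 3/2) is C_P = L/π = 3/(2*π), achieved by sin(2*π/3·x).
A polynomial bump cannot attain the sharp Poincaré constant (only the first sine eigenfunction does), so the ratio is strictly less than C_P, consistent with ||u||_L² ≤ C_P ||u'||_L².


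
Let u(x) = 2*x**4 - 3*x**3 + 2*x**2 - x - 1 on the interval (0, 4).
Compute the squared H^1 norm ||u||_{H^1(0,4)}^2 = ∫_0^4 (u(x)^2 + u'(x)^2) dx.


||u||_{H^1}^2 = 39250952/315

The H^1 norm (squared) on an interval (0, L) is
  ||u||_{H^1}^2 = ∫_0^L u(x)^2 dx + ∫_0^L u'(x)^2 dx.
Compute u'(x) = 8*x**3 - 9*x**2 + 4*x - 1.
Then u(x)^2 = 4*x**8 - 12*x**7 + 17*x**6 - 16*x**5 + 6*x**4 + 2*x**3 - 3*x**2 + 2*x + 1 and u'(x)^2 = 64*x**6 - 144*x**5 + 145*x**4 - 88*x**3 + 34*x**2 - 8*x + 1.
Integrate each monomial from 0 to 4 using ∫_0^4 c·x^n dx = c·4^(n+1)/(n+1):
  ∫_0^4 u(x)^2 dx = ∫_0^4 (4*x^8 - 12*x^7 + 17*x^6 - 16*x^5 + 6*x^4 + 2*x^3 - 3*x^2 + 2*x + 1) dx. Term by term:
    ∫_0^4 4*x^8 dx = 1048576/9;  ∫_0^4 -12*x^7 dx = -98304;  ∫_0^4 17*x^6 dx = 278528/7;
    ∫_0^4 -16*x^5 dx = -32768/3;  ∫_0^4 6*x^4 dx = 6144/5;  ∫_0^4 2*x^3 dx = 128;
    ∫_0^4 -3*x^2 dx = -64;  ∫_0^4 2*x dx = 16;  ∫_0^4 1 dx = 4.
  Sum: 1048576/9 − 98304 + 278528/7 − 32768/3 + 6144/5 + 128 − 64 + 16 + 4 = 15241052/315.
  ∫_0^4 u'(x)^2 dx = ∫_0^4 (64*x^6 - 144*x^5 + 145*x^4 - 88*x^3 + 34*x^2 - 8*x + 1) dx. Term by term:
    ∫_0^4 64*x^6 dx = 1048576/7;  ∫_0^4 -144*x^5 dx = -98304;  ∫_0^4 145*x^4 dx = 29696;
    ∫_0^4 -88*x^3 dx = -5632;  ∫_0^4 34*x^2 dx = 2176/3;  ∫_0^4 -8*x dx = -64;
    ∫_0^4 1 dx = 4.
  Sum: 1048576/7 − 98304 + 29696 − 5632 + 2176/3 − 64 + 4 = 1600660/21.
Adding: ||u||_{H^1}^2 = 15241052/315 + 1600660/21 = 39250952/315.


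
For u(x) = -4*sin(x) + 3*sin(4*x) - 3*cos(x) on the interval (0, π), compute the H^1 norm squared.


||u||_{H^1(0,π)}^2 = -96/5 + 203*π/2

u'(x) = 3*sin(x) - 4*cos(x) + 12*cos(4*x).
Expand u² and (u')² and integrate term by term on (0, π), using: for integers n ≥ 1, ∫_0^π sin²(nx) dx = ∫_0^π cos²(nx) dx = π/2; for n ≠ n', ∫_0^π sin(nx)sin(n'x) dx = ∫_0^π cos(nx)cos(n'x) dx = 0; and by product-to-sum, ∫_0^π sin(nx)cos(n'x) dx = ½∫_0^π [sin((n+n')x) + sin((n−n')x)] dx, which is 0 when n+n' is even and 2n/(n²−n'²) when n+n' is odd (it need not vanish on (0, π)).
  u² squared terms: (-4)²·∫sin(x)² dx = 16·π/2 = 8*π;  (-3)²·∫cos(x)² dx = 9·π/2 = 9*π/2;  (3)²·∫sin(4x)² dx = 9·π/2 = 9*π/2.
  u² cross terms: 2·(-4)·(-3)·∫sin(x)·cos(x) dx = 24·(0) = 0;  2·(-4)·(3)·∫sin(x)·sin(4x) dx = -24·(0) = 0;  2·(-3)·(3)·∫cos(x)·sin(4x) dx = -18·(8/15) = -48/5.
  So ∫_0^π u² dx = 8*π + 9*π/2 + 9*π/2 + 0 + 0 − 48/5 = -48/5 + 17*π.
  (u')² squared terms: (-4)²·∫cos(x)² dx = 16·π/2 = 8*π;  (3)²·∫sin(x)² dx = 9·π/2 = 9*π/2;  (12)²·∫cos(4x)² dx = 144·π/2 = 72*π.
  (u')² cross terms: 2·(-4)·(3)·∫cos(x)·sin(x) dx = -24·(0) = 0;  2·(-4)·(12)·∫cos(x)·cos(4x) dx = -96·(0) = 0;  2·(3)·(12)·∫sin(x)·cos(4x) dx = 72·(-2/15) = -48/5.
  So ∫_0^π (u')² dx = 8*π + 9*π/2 + 72*π + 0 + 0 − 48/5 = -48/5 + 169*π/2.
||u||_{H^1}^2 = (-48/5 + 17*π) + (-48/5 + 169*π/2) = -96/5 + 203*π/2.


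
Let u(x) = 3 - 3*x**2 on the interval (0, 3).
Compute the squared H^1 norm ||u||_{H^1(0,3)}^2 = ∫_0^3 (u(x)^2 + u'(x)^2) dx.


||u||_{H^1}^2 = 3132/5

The H^1 norm (squared) on an interval (0, L) is
  ||u||_{H^1}^2 = ∫_0^L u(x)^2 dx + ∫_0^L u'(x)^2 dx.
Compute u'(x) = -6*x.
Then u(x)^2 = 9*x**4 - 18*x**2 + 9 and u'(x)^2 = 36*x**2.
Integrate each monomial from 0 to 3 using ∫_0^3 c·x^n dx = c·3^(n+1)/(n+1):
  ∫_0^3 u(x)^2 dx = ∫_0^3 (9*x^4 - 18*x^2 + 9) dx. Term by term:
    ∫_0^3 9*x^4 dx = 2187/5;  ∫_0^3 -18*x^2 dx = -162;  ∫_0^3 9 dx = 27.
  Sum: 2187/5 − 162 + 27 = 1512/5.
  ∫_0^3 u'(x)^2 dx = ∫_0^3 (36*x^2) dx. Term by term:
    ∫_0^3 36*x^2 dx = 324.
Adding: ||u||_{H^1}^2 = 1512/5 + 324 = 3132/5.


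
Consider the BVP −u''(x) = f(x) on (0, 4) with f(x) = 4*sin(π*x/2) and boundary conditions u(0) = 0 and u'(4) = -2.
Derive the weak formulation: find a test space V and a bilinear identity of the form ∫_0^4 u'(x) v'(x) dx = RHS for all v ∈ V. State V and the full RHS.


V = {v ∈ H^1(0, 4) : v(0) = 0} (test functions vanish at x = 0 where u is specified); weak form: ∫_0^4 u'v' dx = ∫_0^4 (4*sin(π*x/2)) v dx − 2·v(4) for all v ∈ V.

Multiply both sides by a test function v and integrate from 0 to 4:
  ∫_0^4 −u''(x) v(x) dx = ∫_0^4 f(x) v(x) dx.
Integrate the LHS by parts once:
  ∫_0^4 −u'' v dx = −[u'(x) v(x)]_0^4 + ∫_0^4 u'(x) v'(x) dx.
Thus ∫_0^4 u'(x) v'(x) dx = ∫_0^4 f(x) v(x) dx + [u'(x) v(x)]_0^4.
Choose V so that boundary terms are either known or forced to vanish.
Mixed BC: u(0) = 0 (Dirichlet) and u'(4) = -2 (Neumann). Define V = {v ∈ H^1(0, 4) : v(0) = 0}. Then [u' v]_0^4 = u'(4)·v(4) − u'(0)·0 = − 2·v(4).
Weak formulation: find u (satisfying any essential BC) such that ∫_0^4 u'(x) v'(x) dx = ∫_0^4 f v dx − 2·v(4) for all v ∈ V (Dirichlet at 0 absorbed into V; Neumann datum at x = 4 contributes the boundary term).
Substituting f(x) = 4*sin(π*x/2), the right-hand side is ∫_0^4 (4*sin(π*x/2)) v dx − 2·v(4).


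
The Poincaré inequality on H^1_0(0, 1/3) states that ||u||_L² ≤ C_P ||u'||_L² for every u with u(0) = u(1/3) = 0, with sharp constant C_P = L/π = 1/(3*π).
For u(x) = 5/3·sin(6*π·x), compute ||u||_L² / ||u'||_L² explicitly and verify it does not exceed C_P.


||u||_L² / ||u'||_L² = 1/(6*π) < C_P = 1/(3*π).

u(x) = 5/3·sin(6*π·x), so u'(x) = 10*π*cos(6*π*x).
Writing u(x) = A·sin(kπx/L) with A = 5/3 and k = 2, use ∫_0^L sin²(kπx/L) dx = L/2 and ∫_0^L cos²(kπx/L) dx = L/2.
u² = 25/9·sin²(6*π·x) and (u')² = 100*π^2·cos²(6*π·x), and each of sin², cos² integrates to L/2 = 1/6 over (0, 1/3).
∫_0^1/3 u² dx = 25/54, so ||u||_L² = 5*sqrt(6)/18.
∫_0^1/3 (u')² dx = 50*π^2/3, so ||u'||_L² = 5*sqrt(6)*π/3.
Ratio ||u||_L² / ||u'||_L² = 1/(6*π).
Sharp Poincaré constant on H^1_0(0, 1/3) is C_P = L/π = 1/(3*π), achieved by sin(3*π·x).
This is the k = 2 harmonic; the ratio L/(kπ) is strictly less than C_P = L/π, consistent with the sharp inequality ||u||_L² ≤ C_P ||u'||_L².


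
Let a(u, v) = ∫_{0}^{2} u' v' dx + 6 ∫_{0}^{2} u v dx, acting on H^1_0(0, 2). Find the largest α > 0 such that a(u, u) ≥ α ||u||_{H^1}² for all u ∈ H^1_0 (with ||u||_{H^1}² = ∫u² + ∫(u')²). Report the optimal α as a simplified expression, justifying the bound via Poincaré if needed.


α = 1

Coercivity of a(·,·) on H^1_0(0, 2) means a(u, u) ≥ α ||u||_{H^1}² for every u ∈ H^1_0.
The interval has length L = 2, and Poincaré/coercivity depend only on L. Here a(u, u) = ∫(u')² + (6)·∫u².
Here c = 6 ≥ 1, so a(u,u) = ∫(u')² + c∫u² ≥ ∫(u')² + ∫u² = ||u||_{H^1}², i.e. α = 1 works. No larger α is possible: a(u,u) ≥ α||u||_{H^1}² means (1−α)∫(u')² ≥ (α−c)∫u², and for the modes u_n = sin(nπ(x−x₀)/L) (x₀ the left endpoint) one has ∫u_n²/∫(u_n')² = (L/(nπ))² → 0, so a(u_n,u_n)/||u_n||_{H^1}² → 1. Hence the optimal constant is α = 1.
Therefore α = 1.


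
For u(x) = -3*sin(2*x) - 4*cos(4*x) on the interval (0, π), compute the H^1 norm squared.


||u||_{H^1(0,π)}^2 = 317*π/2

u'(x) = 16*sin(4*x) - 6*cos(2*x).
Expand u² and (u')² and integrate term by term on (0, π), using: for integers n ≥ 1, ∫_0^π sin²(nx) dx = ∫_0^π cos²(nx) dx = π/2; for n ≠ n', ∫_0^π sin(nx)sin(n'x) dx = ∫_0^π cos(nx)cos(n'x) dx = 0; and by product-to-sum, ∫_0^π sin(nx)cos(n'x) dx = ½∫_0^π [sin((n+n')x) + sin((n−n')x)] dx, which is 0 when n+n' is even and 2n/(n²−n'²) when n+n' is odd (it need not vanish on (0, π)).
  u² squared terms: (-4)²·∫cos(4x)² dx = 16·π/2 = 8*π;  (-3)²·∫sin(2x)² dx = 9·π/2 = 9*π/2.
  u² cross terms: 2·(-4)·(-3)·∫cos(4x)·sin(2x) dx = 24·(0) = 0.
  So ∫_0^π u² dx = 8*π + 9*π/2 + 0 = 25*π/2.
  (u')² squared terms: (-6)²·∫cos(2x)² dx = 36·π/2 = 18*π;  (16)²·∫sin(4x)² dx = 256·π/2 = 128*π.
  (u')² cross terms: 2·(-6)·(16)·∫cos(2x)·sin(4x) dx = -192·(0) = 0.
  So ∫_0^π (u')² dx = 18*π + 128*π + 0 = 146*π.
||u||_{H^1}^2 = (25*π/2) + (146*π) = 317*π/2.


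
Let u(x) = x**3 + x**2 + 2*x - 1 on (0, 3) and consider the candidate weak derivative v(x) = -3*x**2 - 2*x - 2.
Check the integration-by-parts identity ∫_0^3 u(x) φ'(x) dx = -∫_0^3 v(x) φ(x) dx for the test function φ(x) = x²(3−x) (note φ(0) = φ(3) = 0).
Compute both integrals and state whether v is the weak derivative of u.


LHS = -1107/10, RHS = 1107/10. No, v is not the weak derivative of u.

u(x) = x**3 + x**2 + 2*x - 1, classical derivative u'(x) = 3*x**2 + 2*x + 2.
φ(x) = x²(3−x), so φ'(x) = 3*x*(2 - x).
Note φ(0) = φ(3) = 0, so the boundary term u·φ vanishes.
LHS = ∫_0^3 u(x) φ'(x) dx = ∫_0^3 (-3*x^5 + 3*x^4 + 15*x^2 - 6*x) dx. Term by term:
  ∫_0^3 -3*x^5 dx = -729/2;  ∫_0^3 3*x^4 dx = 729/5;  ∫_0^3 15*x^2 dx = 135;
  ∫_0^3 -6*x dx = -27.
Sum: -729/2 + 729/5 + 135 − 27 = -1107/10.
So LHS = -1107/10.
∫_0^3 v(x) φ(x) dx = ∫_0^3 (3*x^5 - 7*x^4 - 4*x^3 - 6*x^2) dx. Term by term:
  ∫_0^3 3*x^5 dx = 729/2;  ∫_0^3 -7*x^4 dx = -1701/5;  ∫_0^3 -4*x^3 dx = -81;
  ∫_0^3 -6*x^2 dx = -54.
Sum: 729/2 − 1701/5 − 81 − 54 = -1107/10.
So RHS = -∫_0^3 v(x) φ(x) dx = 1107/10.
LHS − RHS = -1107/5 ≠ 0, so the identity fails.
(For a valid weak derivative the identity must hold for EVERY test function, in particular this one. The failure shows v is NOT the weak derivative of u.)
Correct weak derivative would be u'(x) = 3*x**2 + 2*x + 2.


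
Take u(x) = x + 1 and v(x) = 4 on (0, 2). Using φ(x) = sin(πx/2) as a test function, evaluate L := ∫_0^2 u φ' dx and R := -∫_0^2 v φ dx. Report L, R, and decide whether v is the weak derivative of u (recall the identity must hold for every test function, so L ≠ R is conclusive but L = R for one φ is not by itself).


LHS = -4/π, RHS = -16/π. No, v is not the weak derivative of u.

u(x) = x + 1, classical derivative u'(x) = 1.
φ(x) = sin(πx/2), so φ'(x) = π*cos(π*x/2)/2.
Note φ(0) = φ(2) = 0, so the boundary term u·φ vanishes.
LHS = ∫_0^2 u(x) φ'(x) dx = ∫_0^2 (π*x*cos(π*x/2)/2 + π*cos(π*x/2)/2) dx. Term by term:
  ∫_0^2 π*cos(π*x/2)/2 dx = 0;  ∫_0^2 π*x*cos(π*x/2)/2 dx = -4/π.
Sum: 0 − 4/π = -4/π.
So LHS = -4/π.
∫_0^2 v(x) φ(x) dx = ∫_0^2 (4*sin(π*x/2)) dx. Term by term:
  ∫_0^2 4*sin(π*x/2) dx = 16/π.
So RHS = -∫_0^2 v(x) φ(x) dx = -16/π.
LHS − RHS = 12/π ≠ 0, so the identity fails.
(For a valid weak derivative the identity must hold for EVERY test function, in particular this one. The failure shows v is NOT the weak derivative of u.)
Correct weak derivative would be u'(x) = 1.


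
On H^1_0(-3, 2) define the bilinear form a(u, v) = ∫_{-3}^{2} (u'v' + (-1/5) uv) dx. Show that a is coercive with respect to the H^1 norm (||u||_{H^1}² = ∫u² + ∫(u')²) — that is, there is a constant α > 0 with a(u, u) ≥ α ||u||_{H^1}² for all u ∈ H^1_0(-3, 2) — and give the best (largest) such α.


α = (-5 + π^2)/(π^2 + 25)

Coercivity of a(·,·) on H^1_0(-3, 2) means a(u, u) ≥ α ||u||_{H^1}² for every u ∈ H^1_0.
The interval has length L = 5, and Poincaré/coercivity depend only on L. Here a(u, u) = ∫(u')² + (-1/5)·∫u².
Here c = -1/5 < 0 with |c| < (π/L)² = π^2/25, so coercivity still holds. The condition a(u,u) ≥ α||u||_{H^1}² reads (1−α)∫(u')² ≥ (α−c)∫u². Any admissible α is ≤ 1 (rapidly oscillating u have ∫u²/∫(u')² → 0), and α = 1 would force 0 ≥ (1−c)∫u², impossible since c < 1; so 1−α > 0. By the sharp Poincaré inequality on H^1_0 of an interval of length L, ∫(u')² ≥ (π/L)²∫u² with equality for the first sine mode sin(π(x−x₀)/L) (x₀ the left endpoint), so the inequality holds for all u iff (1−α)(π/L)² ≥ α − c, i.e. α ≤ ((π/L)² + c)/((π/L)² + 1) = (1 + c(L/π)²)/(1 + (L/π)²). (Direct route, valid since c ≤ 0: Poincaré gives c∫u² ≥ c(L/π)²∫(u')², so a(u,u) ≥ (1 + c(L/π)²)∫(u')², while ||u||_{H^1}² ≤ (1 + (L/π)²)∫(u')²; dividing yields the same α.) With (π/L)² = π^2/25 and c = -1/5, the largest admissible constant is α = ((π/L)² + c)/((π/L)² + 1).
Simplifying, α = (-5 + π^2)/(π^2 + 25).


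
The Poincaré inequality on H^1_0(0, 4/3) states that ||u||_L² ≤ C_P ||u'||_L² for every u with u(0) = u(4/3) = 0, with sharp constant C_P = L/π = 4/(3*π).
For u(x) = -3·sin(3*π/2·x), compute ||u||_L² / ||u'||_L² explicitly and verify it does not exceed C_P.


||u||_L² / ||u'||_L² = 2/(3*π) < C_P = 4/(3*π).

u(x) = -3·sin(3*π/2·x), so u'(x) = -9*π*cos(3*π*x/2)/2.
Writing u(x) = A·sin(kπx/L) with A = -3 and k = 2, use ∫_0^L sin²(kπx/L) dx = L/2 and ∫_0^L cos²(kπx/L) dx = L/2.
u² = 9·sin²(3*π/2·x) and (u')² = 81*π^2/4·cos²(3*π/2·x), and each of sin², cos² integrates to L/2 = 2/3 over (0, 4/3).
∫_0^4/3 u² dx = 6, so ||u||_L² = sqrt(6).
∫_0^4/3 (u')² dx = 27*π^2/2, so ||u'||_L² = 3*sqrt(6)*π/2.
Ratio ||u||_L² / ||u'||_L² = 2/(3*π).
Sharp Poincaré constant on H^1_0(0, 4/3) is C_P = L/π = 4/(3*π), achieved by sin(3*π/4·x).
This is the k = 2 harmonic; the ratio L/(kπ) is strictly less than C_P = L/π, consistent with the sharp inequality ||u||_L² ≤ C_P ||u'||_L².


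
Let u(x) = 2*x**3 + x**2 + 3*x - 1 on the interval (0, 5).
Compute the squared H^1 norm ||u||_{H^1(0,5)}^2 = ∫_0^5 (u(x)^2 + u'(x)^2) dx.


||u||_{H^1}^2 = 1285625/14

The H^1 norm (squared) on an interval (0, L) is
  ||u||_{H^1}^2 = ∫_0^L u(x)^2 dx + ∫_0^L u'(x)^2 dx.
Compute u'(x) = 6*x**2 + 2*x + 3.
Then u(x)^2 = 4*x**6 + 4*x**5 + 13*x**4 + 2*x**3 + 7*x**2 - 6*x + 1 and u'(x)^2 = 36*x**4 + 24*x**3 + 40*x**2 + 12*x + 9.
Integrate each monomial from 0 to 5 using ∫_0^5 c·x^n dx = c·5^(n+1)/(n+1):
  ∫_0^5 u(x)^2 dx = ∫_0^5 (4*x^6 + 4*x^5 + 13*x^4 + 2*x^3 + 7*x^2 - 6*x + 1) dx. Term by term:
    ∫_0^5 4*x^6 dx = 312500/7;  ∫_0^5 4*x^5 dx = 31250/3;  ∫_0^5 13*x^4 dx = 8125;
    ∫_0^5 2*x^3 dx = 625/2;  ∫_0^5 7*x^2 dx = 875/3;  ∫_0^5 -6*x dx = -75;
    ∫_0^5 1 dx = 5.
  Sum: 312500/7 + 31250/3 + 8125 + 625/2 + 875/3 − 75 + 5 = 2676185/42.
  ∫_0^5 u'(x)^2 dx = ∫_0^5 (36*x^4 + 24*x^3 + 40*x^2 + 12*x + 9) dx. Term by term:
    ∫_0^5 36*x^4 dx = 22500;  ∫_0^5 24*x^3 dx = 3750;  ∫_0^5 40*x^2 dx = 5000/3;
    ∫_0^5 12*x dx = 150;  ∫_0^5 9 dx = 45.
  Sum: 22500 + 3750 + 5000/3 + 150 + 45 = 84335/3.
Adding: ||u||_{H^1}^2 = 2676185/42 + 84335/3 = 1285625/14.


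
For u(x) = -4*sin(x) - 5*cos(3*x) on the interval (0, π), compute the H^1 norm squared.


||u||_{H^1(0,π)}^2 = 141*π

u'(x) = 15*sin(3*x) - 4*cos(x).
Expand u² and (u')² and integrate term by term on (0, π), using: for integers n ≥ 1, ∫_0^π sin²(nx) dx = ∫_0^π cos²(nx) dx = π/2; for n ≠ n', ∫_0^π sin(nx)sin(n'x) dx = ∫_0^π cos(nx)cos(n'x) dx = 0; and by product-to-sum, ∫_0^π sin(nx)cos(n'x) dx = ½∫_0^π [sin((n+n')x) + sin((n−n')x)] dx, which is 0 when n+n' is even and 2n/(n²−n'²) when n+n' is odd (it need not vanish on (0, π)).
  u² squared terms: (-5)²·∫cos(3x)² dx = 25·π/2 = 25*π/2;  (-4)²·∫sin(x)² dx = 16·π/2 = 8*π.
  u² cross terms: 2·(-5)·(-4)·∫cos(3x)·sin(x) dx = 40·(0) = 0.
  So ∫_0^π u² dx = 25*π/2 + 8*π + 0 = 41*π/2.
  (u')² squared terms: (-4)²·∫cos(x)² dx = 16·π/2 = 8*π;  (15)²·∫sin(3x)² dx = 225·π/2 = 225*π/2.
  (u')² cross terms: 2·(-4)·(15)·∫cos(x)·sin(3x) dx = -120·(0) = 0.
  So ∫_0^π (u')² dx = 8*π + 225*π/2 + 0 = 241*π/2.
||u||_{H^1}^2 = (41*π/2) + (241*π/2) = 141*π.


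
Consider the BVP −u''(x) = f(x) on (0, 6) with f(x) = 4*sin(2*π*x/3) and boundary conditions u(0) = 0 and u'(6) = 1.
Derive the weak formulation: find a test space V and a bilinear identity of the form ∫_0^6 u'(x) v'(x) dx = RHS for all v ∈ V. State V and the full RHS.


V = {v ∈ H^1(0, 6) : v(0) = 0} (test functions vanish at x = 0 where u is specified); weak form: ∫_0^6 u'v' dx = ∫_0^6 (4*sin(2*π*x/3)) v dx + v(6) for all v ∈ V.

Multiply both sides by a test function v and integrate from 0 to 6:
  ∫_0^6 −u''(x) v(x) dx = ∫_0^6 f(x) v(x) dx.
Integrate the LHS by parts once:
  ∫_0^6 −u'' v dx = −[u'(x) v(x)]_0^6 + ∫_0^6 u'(x) v'(x) dx.
Thus ∫_0^6 u'(x) v'(x) dx = ∫_0^6 f(x) v(x) dx + [u'(x) v(x)]_0^6.
Choose V so that boundary terms are either known or forced to vanish.
Mixed BC: u(0) = 0 (Dirichlet) and u'(6) = 1 (Neumann). Define V = {v ∈ H^1(0, 6) : v(0) = 0}. Then [u' v]_0^6 = u'(6)·v(6) − u'(0)·0 = v(6).
Weak formulation: find u (satisfying any essential BC) such that ∫_0^6 u'(x) v'(x) dx = ∫_0^6 f v dx + v(6) for all v ∈ V (Dirichlet at 0 absorbed into V; Neumann datum at x = 6 contributes the boundary term).
Substituting f(x) = 4*sin(2*π*x/3), the right-hand side is ∫_0^6 (4*sin(2*π*x/3)) v dx + v(6).


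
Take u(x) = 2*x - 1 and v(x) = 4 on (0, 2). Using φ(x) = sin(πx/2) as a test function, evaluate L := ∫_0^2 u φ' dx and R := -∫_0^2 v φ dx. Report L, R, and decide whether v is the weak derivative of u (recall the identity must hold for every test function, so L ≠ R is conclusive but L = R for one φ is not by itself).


LHS = -8/π, RHS = -16/π. No, v is not the weak derivative of u.

u(x) = 2*x - 1, classical derivative u'(x) = 2.
φ(x) = sin(πx/2), so φ'(x) = π*cos(π*x/2)/2.
Note φ(0) = φ(2) = 0, so the boundary term u·φ vanishes.
LHS = ∫_0^2 u(x) φ'(x) dx = ∫_0^2 (π*x*cos(π*x/2) - π*cos(π*x/2)/2) dx. Term by term:
  ∫_0^2 -π*cos(π*x/2)/2 dx = 0;  ∫_0^2 π*x*cos(π*x/2) dx = -8/π.
Sum: 0 − 8/π = -8/π.
So LHS = -8/π.
∫_0^2 v(x) φ(x) dx = ∫_0^2 (4*sin(π*x/2)) dx. Term by term:
  ∫_0^2 4*sin(π*x/2) dx = 16/π.
So RHS = -∫_0^2 v(x) φ(x) dx = -16/π.
LHS − RHS = 8/π ≠ 0, so the identity fails.
(For a valid weak derivative the identity must hold for EVERY test function, in particular this one. The failure shows v is NOT the weak derivative of u.)
Correct weak derivative would be u'(x) = 2.


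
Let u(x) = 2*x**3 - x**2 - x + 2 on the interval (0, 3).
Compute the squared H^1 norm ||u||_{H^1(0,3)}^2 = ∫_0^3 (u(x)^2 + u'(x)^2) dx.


||u||_{H^1}^2 = 140001/70

The H^1 norm (squared) on an interval (0, L) is
  ||u||_{H^1}^2 = ∫_0^L u(x)^2 dx + ∫_0^L u'(x)^2 dx.
Compute u'(x) = 6*x**2 - 2*x - 1.
Then u(x)^2 = 4*x**6 - 4*x**5 - 3*x**4 + 10*x**3 - 3*x**2 - 4*x + 4 and u'(x)^2 = 36*x**4 - 24*x**3 - 8*x**2 + 4*x + 1.
Integrate each monomial from 0 to 3 using ∫_0^3 c·x^n dx = c·3^(n+1)/(n+1):
  ∫_0^3 u(x)^2 dx = ∫_0^3 (4*x^6 - 4*x^5 - 3*x^4 + 10*x^3 - 3*x^2 - 4*x + 4) dx. Term by term:
    ∫_0^3 4*x^6 dx = 8748/7;  ∫_0^3 -4*x^5 dx = -486;  ∫_0^3 -3*x^4 dx = -729/5;
    ∫_0^3 10*x^3 dx = 405/2;  ∫_0^3 -3*x^2 dx = -27;  ∫_0^3 -4*x dx = -18;
    ∫_0^3 4 dx = 12.
  Sum: 8748/7 − 486 − 729/5 + 405/2 − 27 − 18 + 12 = 55119/70.
  ∫_0^3 u'(x)^2 dx = ∫_0^3 (36*x^4 - 24*x^3 - 8*x^2 + 4*x + 1) dx. Term by term:
    ∫_0^3 36*x^4 dx = 8748/5;  ∫_0^3 -24*x^3 dx = -486;  ∫_0^3 -8*x^2 dx = -72;
    ∫_0^3 4*x dx = 18;  ∫_0^3 1 dx = 3.
  Sum: 8748/5 − 486 − 72 + 18 + 3 = 6063/5.
Adding: ||u||_{H^1}^2 = 55119/70 + 6063/5 = 140001/70.


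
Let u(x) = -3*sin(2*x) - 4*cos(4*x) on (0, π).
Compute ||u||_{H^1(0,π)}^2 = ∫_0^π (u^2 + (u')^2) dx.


||u||_{H^1(0,π)}^2 = 317*π/2

u'(x) = 16*sin(4*x) - 6*cos(2*x).
Expand u² and (u')² and integrate term by term on (0, π), using: for integers n ≥ 1, ∫_0^π sin²(nx) dx = ∫_0^π cos²(nx) dx = π/2; for n ≠ n', ∫_0^π sin(nx)sin(n'x) dx = ∫_0^π cos(nx)cos(n'x) dx = 0; and by product-to-sum, ∫_0^π sin(nx)cos(n'x) dx = ½∫_0^π [sin((n+n')x) + sin((n−n')x)] dx, which is 0 when n+n' is even and 2n/(n²−n'²) when n+n' is odd (it need not vanish on (0, π)).
  u² squared terms: (-4)²·∫cos(4x)² dx = 16·π/2 = 8*π;  (-3)²·∫sin(2x)² dx = 9·π/2 = 9*π/2.
  u² cross terms: 2·(-4)·(-3)·∫cos(4x)·sin(2x) dx = 24·(0) = 0.
  So ∫_0^π u² dx = 8*π + 9*π/2 + 0 = 25*π/2.
  (u')² squared terms: (-6)²·∫cos(2x)² dx = 36·π/2 = 18*π;  (16)²·∫sin(4x)² dx = 256·π/2 = 128*π.
  (u')² cross terms: 2·(-6)·(16)·∫cos(2x)·sin(4x) dx = -192·(0) = 0.
  So ∫_0^π (u')² dx = 18*π + 128*π + 0 = 146*π.
||u||_{H^1}^2 = (25*π/2) + (146*π) = 317*π/2.


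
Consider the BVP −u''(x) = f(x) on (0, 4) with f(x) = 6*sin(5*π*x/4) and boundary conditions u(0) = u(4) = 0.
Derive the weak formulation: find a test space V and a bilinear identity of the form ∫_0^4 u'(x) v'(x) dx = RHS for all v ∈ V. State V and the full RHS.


V = H^1_0(0, 4) (so v(0) = v(4) = 0); weak form: ∫_0^4 u'v' dx = ∫_0^4 (6*sin(5*π*x/4)) v dx for all v ∈ V.

Multiply both sides by a test function v and integrate from 0 to 4:
  ∫_0^4 −u''(x) v(x) dx = ∫_0^4 f(x) v(x) dx.
Integrate the LHS by parts once:
  ∫_0^4 −u'' v dx = −[u'(x) v(x)]_0^4 + ∫_0^4 u'(x) v'(x) dx.
Thus ∫_0^4 u'(x) v'(x) dx = ∫_0^4 f(x) v(x) dx + [u'(x) v(x)]_0^4.
Choose V so that boundary terms are either known or forced to vanish.
u is Dirichlet: u(0) = u(4) = 0. Let V = H^1_0(0, 4); then v(0) = v(4) = 0, and [u' v]_0^4 = 0.
Weak formulation: find u (satisfying any essential BC) such that ∫_0^4 u'(x) v'(x) dx = ∫_0^4 f v dx for all v ∈ V.
Substituting f(x) = 6*sin(5*π*x/4), the right-hand side is ∫_0^4 (6*sin(5*π*x/4)) v dx.


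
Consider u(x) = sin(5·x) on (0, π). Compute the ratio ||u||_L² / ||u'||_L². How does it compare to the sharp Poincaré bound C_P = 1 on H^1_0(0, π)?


||u||_L² / ||u'||_L² = 1/5 < C_P = 1.

u(x) = sin(5·x), so u'(x) = 5*cos(5*x).
Writing u(x) = A·sin(kπx/L) with A = 1 and k = 5, use ∫_0^L sin²(kπx/L) dx = L/2 and ∫_0^L cos²(kπx/L) dx = L/2.
u² = 1·sin²(5·x) and (u')² = 25·cos²(5·x), and each of sin², cos² integrates to L/2 = π/2 over (0, π).
∫_0^π u² dx = π/2, so ||u||_L² = sqrt(2)*sqrt(π)/2.
∫_0^π (u')² dx = 25*π/2, so ||u'||_L² = 5*sqrt(2)*sqrt(π)/2.
Ratio ||u||_L² / ||u'||_L² = 1/5.
Sharp Poincaré constant on H^1_0(0, π) is C_P = L/π = 1, achieved by sin(x).
This is the k = 5 harmonic; the ratio L/(kπ) is strictly less than C_P = L/π, consistent with the sharp inequality ||u||_L² ≤ C_P ||u'||_L².


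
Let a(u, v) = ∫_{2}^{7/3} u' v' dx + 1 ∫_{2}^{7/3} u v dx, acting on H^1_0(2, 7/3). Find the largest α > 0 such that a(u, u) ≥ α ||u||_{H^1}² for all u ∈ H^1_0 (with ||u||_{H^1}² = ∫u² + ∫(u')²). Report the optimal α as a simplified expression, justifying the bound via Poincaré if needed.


α = 1

Coercivity of a(·,·) on H^1_0(2, 7/3) means a(u, u) ≥ α ||u||_{H^1}² for every u ∈ H^1_0.
The interval has length L = 1/3, and Poincaré/coercivity depend only on L. Here a(u, u) = ∫(u')² + (1)·∫u².
Here c = 1 ≥ 1, so a(u,u) = ∫(u')² + c∫u² ≥ ∫(u')² + ∫u² = ||u||_{H^1}², i.e. α = 1 works. No larger α is possible: a(u,u) ≥ α||u||_{H^1}² means (1−α)∫(u')² ≥ (α−c)∫u², and for the modes u_n = sin(nπ(x−x₀)/L) (x₀ the left endpoint) one has ∫u_n²/∫(u_n')² = (L/(nπ))² → 0, so a(u_n,u_n)/||u_n||_{H^1}² → 1. Hence the optimal constant is α = 1.
Therefore α = 1.


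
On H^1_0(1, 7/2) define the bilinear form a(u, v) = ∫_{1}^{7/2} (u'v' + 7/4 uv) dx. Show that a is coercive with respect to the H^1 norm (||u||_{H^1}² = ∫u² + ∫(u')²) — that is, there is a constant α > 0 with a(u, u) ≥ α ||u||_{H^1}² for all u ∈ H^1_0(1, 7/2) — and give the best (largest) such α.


α = 1

Coercivity of a(·,·) on H^1_0(1, 7/2) means a(u, u) ≥ α ||u||_{H^1}² for every u ∈ H^1_0.
The interval has length L = 5/2, and Poincaré/coercivity depend only on L. Here a(u, u) = ∫(u')² + (7/4)·∫u².
Here c = 7/4 ≥ 1, so a(u,u) = ∫(u')² + c∫u² ≥ ∫(u')² + ∫u² = ||u||_{H^1}², i.e. α = 1 works. No larger α is possible: a(u,u) ≥ α||u||_{H^1}² means (1−α)∫(u')² ≥ (α−c)∫u², and for the modes u_n = sin(nπ(x−x₀)/L) (x₀ the left endpoint) one has ∫u_n²/∫(u_n')² = (L/(nπ))² → 0, so a(u_n,u_n)/||u_n||_{H^1}² → 1. Hence the optimal constant is α = 1.
Therefore α = 1.
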